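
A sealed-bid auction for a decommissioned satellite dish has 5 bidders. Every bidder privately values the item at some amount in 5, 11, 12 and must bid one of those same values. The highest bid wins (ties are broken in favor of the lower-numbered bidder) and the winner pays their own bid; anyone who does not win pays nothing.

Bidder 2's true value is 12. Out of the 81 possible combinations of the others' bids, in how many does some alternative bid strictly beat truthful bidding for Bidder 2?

8

Others bid (5, 5, 5, 5): truth gives 0; bid 11 gives 1 > 0. Violating.
Others bid (5, 5, 5, 11): truth gives 0; bid 11 gives 1 > 0. Violating.
Others bid (5, 5, 11, 5): truth gives 0; bid 11 gives 1 > 0. Violating.
Others bid (5, 5, 11, 11): truth gives 0; bid 11 gives 1 > 0. Violating.
Others bid (5, 5, 5, 12): truth gives 0; no alternative beats it.
Others bid (5, 5, 11, 12): truth gives 0; no alternative beats it.
(Checking all 81 profiles: 8 have a profitable deviation, 73 do not.)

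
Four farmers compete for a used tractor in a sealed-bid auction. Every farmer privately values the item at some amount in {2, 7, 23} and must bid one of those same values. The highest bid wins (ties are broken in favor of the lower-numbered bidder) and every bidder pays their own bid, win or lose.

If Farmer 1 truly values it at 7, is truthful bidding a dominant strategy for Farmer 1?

Consider the case where Farmer 2 bids 2, Farmer 3 bids 2 and Farmer 4 bids 2.
Truthful bid 7: wins, pays 7, utility 7 - 7 = 0.
Bid 2 instead: wins, pays 2, utility 7 - 2 = 5.
Since 5 > 0, bidding 2 is strictly better here, so truthful bidding is not dominant.

No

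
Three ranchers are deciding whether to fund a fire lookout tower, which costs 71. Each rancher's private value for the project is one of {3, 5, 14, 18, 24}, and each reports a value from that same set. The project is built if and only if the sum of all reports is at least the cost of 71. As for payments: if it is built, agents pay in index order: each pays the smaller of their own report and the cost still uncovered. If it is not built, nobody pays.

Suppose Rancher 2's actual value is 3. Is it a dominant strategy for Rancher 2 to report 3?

Yes

Check each profile of the others' reports and compare truth against every alternative report.
Others report (3, 3): truth gives 0, best alternative gives 0.
Others report (3, 5): truth gives 0, best alternative gives 0.
Others report (3, 14): truth gives 0, best alternative gives 0.
Others report (3, 18): truth gives 0, best alternative gives 0.
Others report (3, 24): truth gives 0, best alternative gives 0.
Others report (5, 3): truth gives 0, best alternative gives 0.
(Remaining 19 profiles checked similarly; truth is weakly best in each.)
In every case the truthful report is at least as good as any alternative, so it is a dominant strategy.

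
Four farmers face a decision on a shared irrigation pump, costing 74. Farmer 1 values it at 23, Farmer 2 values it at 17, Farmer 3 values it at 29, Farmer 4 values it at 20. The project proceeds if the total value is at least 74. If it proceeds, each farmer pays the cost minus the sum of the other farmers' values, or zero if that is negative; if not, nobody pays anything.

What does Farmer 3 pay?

14

Total value 89 ≥ cost 74, so the project is built.
The other farmers' values sum to 60.
Cost minus that sum is 74 - 60 = 14.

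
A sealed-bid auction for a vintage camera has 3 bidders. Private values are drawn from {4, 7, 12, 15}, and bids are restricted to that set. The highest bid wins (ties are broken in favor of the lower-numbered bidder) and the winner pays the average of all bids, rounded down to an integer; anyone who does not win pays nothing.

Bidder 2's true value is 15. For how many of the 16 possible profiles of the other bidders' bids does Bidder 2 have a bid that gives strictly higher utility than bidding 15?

6

Others bid (4, 4): truth gives 8; bid 7 gives 10 > 8. Violating.
Others bid (4, 7): truth gives 7; bid 7 gives 9 > 7. Violating.
Others bid (4, 12): truth gives 5; bid 12 gives 6 > 5. Violating.
Others bid (7, 4): truth gives 7; bid 12 gives 8 > 7. Violating.
Others bid (4, 15): truth gives 4; no alternative beats it.
Others bid (7, 15): truth gives 3; no alternative beats it.
(Checking all 16 profiles: 6 have a profitable deviation, 10 do not.)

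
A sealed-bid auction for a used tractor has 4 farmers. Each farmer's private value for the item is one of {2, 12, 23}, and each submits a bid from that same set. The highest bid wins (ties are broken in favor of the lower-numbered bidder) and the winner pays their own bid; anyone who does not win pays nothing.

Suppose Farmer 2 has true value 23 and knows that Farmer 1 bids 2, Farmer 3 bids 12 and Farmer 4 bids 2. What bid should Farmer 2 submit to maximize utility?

Bid 2: loses, pays 0, utility 0.
Bid 12: wins, pays 12, utility 23 - 12 = 11.
Bid 23: wins, pays 23, utility 23 - 23 = 0.
The best choice is 12 with utility 11.

12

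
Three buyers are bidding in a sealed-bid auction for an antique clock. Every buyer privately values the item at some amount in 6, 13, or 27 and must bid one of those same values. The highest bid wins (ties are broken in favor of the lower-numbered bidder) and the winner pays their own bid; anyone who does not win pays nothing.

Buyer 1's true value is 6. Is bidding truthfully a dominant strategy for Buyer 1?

Check each profile of the others' bids and compare truth against every alternative bid.
Others bid (6, 6): truth gives 0, best alternative gives -7.
Others bid (6, 13): truth gives 0, best alternative gives -7.
Others bid (13, 6): truth gives 0, best alternative gives -7.
Others bid (13, 13): truth gives 0, best alternative gives -7.
Others bid (6, 27): truth gives 0, best alternative gives 0.
Others bid (13, 27): truth gives 0, best alternative gives 0.
(Remaining 3 profiles checked similarly; truth is weakly best in each.)
In every case the truthful bid is at least as good as any alternative, so it is a dominant strategy.

Yes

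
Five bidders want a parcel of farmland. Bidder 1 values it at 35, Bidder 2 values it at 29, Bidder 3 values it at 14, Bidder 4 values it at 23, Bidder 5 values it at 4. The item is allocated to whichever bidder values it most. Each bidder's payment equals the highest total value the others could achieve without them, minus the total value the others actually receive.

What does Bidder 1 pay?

Bidder 1 has the highest value and receives the item.
Without Bidder 1, the item would go to the next-highest value, 29, so the others could achieve 29.
With Bidder 1 present and winning, the others receive nothing, so their total is 0.
Payment = 29 - 0 = 29.

29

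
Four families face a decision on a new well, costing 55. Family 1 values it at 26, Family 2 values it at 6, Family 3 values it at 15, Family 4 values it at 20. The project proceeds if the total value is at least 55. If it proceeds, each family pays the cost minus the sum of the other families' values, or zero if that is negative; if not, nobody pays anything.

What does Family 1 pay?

14

Total value 67 ≥ cost 55, so the project is built.
The other families' values sum to 41.
Cost minus that sum is 55 - 41 = 14.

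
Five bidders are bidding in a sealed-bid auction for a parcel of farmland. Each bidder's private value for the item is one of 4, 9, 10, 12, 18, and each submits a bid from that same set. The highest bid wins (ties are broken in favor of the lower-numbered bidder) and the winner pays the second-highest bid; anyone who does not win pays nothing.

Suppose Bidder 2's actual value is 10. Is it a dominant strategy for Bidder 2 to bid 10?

Check each profile of the others' bids and compare truth against every alternative bid.
Others bid (4, 4, 4, 4): truth gives 6, best alternative gives 6.
Others bid (4, 4, 4, 9): truth gives 1, best alternative gives 1.
Others bid (4, 4, 9, 4): truth gives 1, best alternative gives 1.
Others bid (4, 4, 9, 9): truth gives 1, best alternative gives 1.
Others bid (4, 9, 4, 4): truth gives 1, best alternative gives 1.
Others bid (4, 9, 4, 9): truth gives 1, best alternative gives 1.
(Remaining 619 profiles checked similarly; truth is weakly best in each.)
In every case the truthful bid is at least as good as any alternative, so it is a dominant strategy.

Yes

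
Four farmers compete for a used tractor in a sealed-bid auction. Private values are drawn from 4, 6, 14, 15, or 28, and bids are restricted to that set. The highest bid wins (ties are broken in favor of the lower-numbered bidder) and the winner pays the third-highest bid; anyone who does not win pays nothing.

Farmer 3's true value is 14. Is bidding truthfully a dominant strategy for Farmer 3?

No

Consider the case where Farmer 1 bids 4, Farmer 2 bids 4 and Farmer 4 bids 15.
Truthful bid 14: loses, pays 0, utility 0.
Bid 15 instead: wins, pays 4, utility 14 - 4 = 10.
Since 10 > 0, bidding 15 is strictly better here, so truthful bidding is not dominant.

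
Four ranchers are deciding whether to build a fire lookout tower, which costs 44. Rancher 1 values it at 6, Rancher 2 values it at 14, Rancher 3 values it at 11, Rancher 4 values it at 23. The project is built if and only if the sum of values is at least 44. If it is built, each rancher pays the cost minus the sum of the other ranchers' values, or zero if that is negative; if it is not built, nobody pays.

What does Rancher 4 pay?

13

Total value 54 ≥ cost 44, so the project is built.
The other ranchers' values sum to 31.
Cost minus that sum is 44 - 31 = 13.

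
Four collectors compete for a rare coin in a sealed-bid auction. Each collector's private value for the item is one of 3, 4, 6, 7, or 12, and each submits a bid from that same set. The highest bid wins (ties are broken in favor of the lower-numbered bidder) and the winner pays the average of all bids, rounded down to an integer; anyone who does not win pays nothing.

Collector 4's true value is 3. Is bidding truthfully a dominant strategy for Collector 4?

Yes

Check each profile of the others' bids and compare truth against every alternative bid.
Others bid (3, 3, 3): truth gives 0, best alternative gives 0.
Others bid (3, 3, 4): truth gives 0, best alternative gives 0.
Others bid (3, 3, 6): truth gives 0, best alternative gives 0.
Others bid (3, 3, 7): truth gives 0, best alternative gives 0.
Others bid (3, 3, 12): truth gives 0, best alternative gives 0.
Others bid (3, 4, 3): truth gives 0, best alternative gives 0.
(Remaining 119 profiles checked similarly; truth is weakly best in each.)
In every case the truthful bid is at least as good as any alternative, so it is a dominant strategy.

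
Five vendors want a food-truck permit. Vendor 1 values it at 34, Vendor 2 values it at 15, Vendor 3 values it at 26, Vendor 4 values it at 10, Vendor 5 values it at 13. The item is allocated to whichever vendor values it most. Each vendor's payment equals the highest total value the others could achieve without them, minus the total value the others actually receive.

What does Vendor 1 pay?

Vendor 1 has the highest value and receives the item.
Without Vendor 1, the item would go to the next-highest value, 26, so the others could achieve 26.
With Vendor 1 present and winning, the others receive nothing, so their total is 0.
Payment = 26 - 0 = 26.

26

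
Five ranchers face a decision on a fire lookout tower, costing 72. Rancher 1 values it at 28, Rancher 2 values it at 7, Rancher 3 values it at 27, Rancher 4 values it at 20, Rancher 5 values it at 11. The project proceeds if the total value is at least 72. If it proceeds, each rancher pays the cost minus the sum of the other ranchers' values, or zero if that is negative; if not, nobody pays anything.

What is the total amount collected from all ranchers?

13

Total value 93 ≥ cost 72, so it is built.
Rancher 1: others sum to 65; max(0, 72 - 65) = 7.
Rancher 2: others sum to 86; max(0, 72 - 86) = 0.
Rancher 3: others sum to 66; max(0, 72 - 66) = 6.
Rancher 4: others sum to 73; max(0, 72 - 73) = 0.
Rancher 5: others sum to 82; max(0, 72 - 82) = 0.
Total collected = 7 + 0 + 6 + 0 + 0 = 13.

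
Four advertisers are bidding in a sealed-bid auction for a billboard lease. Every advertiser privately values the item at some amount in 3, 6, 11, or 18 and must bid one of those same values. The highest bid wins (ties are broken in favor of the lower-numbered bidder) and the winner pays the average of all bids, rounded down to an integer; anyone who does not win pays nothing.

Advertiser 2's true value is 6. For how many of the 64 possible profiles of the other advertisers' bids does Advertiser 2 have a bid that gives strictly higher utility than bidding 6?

Others bid (6, 3, 3): truth gives 0; bid 11 gives 1 > 0. Violating.
Others bid (3, 3, 3): truth gives 3; no alternative beats it.
Others bid (3, 3, 6): truth gives 2; no alternative beats it.
(Checking all 64 profiles: 1 has a profitable deviation, 63 do not.)

1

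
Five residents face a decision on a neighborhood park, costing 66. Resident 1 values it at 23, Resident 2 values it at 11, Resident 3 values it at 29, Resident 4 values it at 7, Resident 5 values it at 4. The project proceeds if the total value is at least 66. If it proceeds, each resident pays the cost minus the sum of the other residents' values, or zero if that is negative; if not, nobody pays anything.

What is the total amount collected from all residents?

Total value 74 ≥ cost 66, so it is built.
Resident 1: others sum to 51; max(0, 66 - 51) = 15.
Resident 2: others sum to 63; max(0, 66 - 63) = 3.
Resident 3: others sum to 45; max(0, 66 - 45) = 21.
Resident 4: others sum to 67; max(0, 66 - 67) = 0.
Resident 5: others sum to 70; max(0, 66 - 70) = 0.
Total collected = 15 + 3 + 21 + 0 + 0 = 39.

39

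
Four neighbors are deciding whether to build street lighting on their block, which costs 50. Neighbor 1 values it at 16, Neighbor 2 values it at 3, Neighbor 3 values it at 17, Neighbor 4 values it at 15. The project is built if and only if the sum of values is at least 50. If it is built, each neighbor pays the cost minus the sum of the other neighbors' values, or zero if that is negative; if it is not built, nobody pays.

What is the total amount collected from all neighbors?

Total value 51 ≥ cost 50, so it is built.
Neighbor 1: others sum to 35; max(0, 50 - 35) = 15.
Neighbor 2: others sum to 48; max(0, 50 - 48) = 2.
Neighbor 3: others sum to 34; max(0, 50 - 34) = 16.
Neighbor 4: others sum to 36; max(0, 50 - 36) = 14.
Total collected = 15 + 2 + 16 + 14 = 47.

47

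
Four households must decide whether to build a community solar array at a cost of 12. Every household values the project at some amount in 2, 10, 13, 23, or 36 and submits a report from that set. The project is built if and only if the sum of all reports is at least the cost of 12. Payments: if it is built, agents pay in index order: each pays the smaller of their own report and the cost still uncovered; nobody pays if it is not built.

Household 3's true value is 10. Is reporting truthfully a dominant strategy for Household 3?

Consider the case where Household 1 reports 2, Household 2 reports 2 and Household 4 reports 10.
Truthful report 10: project built, pays 8, utility 10 - 8 = 2.
Report 2 instead: project built, pays 2, utility 10 - 2 = 8.
Since 8 > 2, reporting 2 is strictly better here, so truthful reporting is not dominant.

No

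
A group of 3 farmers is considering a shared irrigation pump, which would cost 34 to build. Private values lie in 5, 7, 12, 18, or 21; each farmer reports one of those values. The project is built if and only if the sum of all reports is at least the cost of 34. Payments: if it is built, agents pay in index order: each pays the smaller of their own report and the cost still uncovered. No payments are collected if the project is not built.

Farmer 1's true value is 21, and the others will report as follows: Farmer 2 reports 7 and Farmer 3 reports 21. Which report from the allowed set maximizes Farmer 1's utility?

7

Report 5: project not built, utility 0.
Report 7: project built, pays 7, utility 21 - 7 = 14.
Report 12: project built, pays 12, utility 21 - 12 = 9.
Report 18: project built, pays 18, utility 21 - 18 = 3.
Report 21: project built, pays 21, utility 21 - 21 = 0.
The best choice is 7 with utility 14.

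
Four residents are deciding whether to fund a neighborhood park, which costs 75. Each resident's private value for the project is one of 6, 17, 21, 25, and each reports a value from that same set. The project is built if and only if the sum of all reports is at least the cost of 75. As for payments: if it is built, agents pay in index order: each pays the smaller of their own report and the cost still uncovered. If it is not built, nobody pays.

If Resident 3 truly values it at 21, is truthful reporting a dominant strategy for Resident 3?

No

Consider the case where Resident 1 reports 17, Resident 2 reports 17 and Resident 4 reports 25.
Truthful report 21: project built, pays 21, utility 21 - 21 = 0.
Report 17 instead: project built, pays 17, utility 21 - 17 = 4.
Since 4 > 0, reporting 17 is strictly better here, so truthful reporting is not dominant.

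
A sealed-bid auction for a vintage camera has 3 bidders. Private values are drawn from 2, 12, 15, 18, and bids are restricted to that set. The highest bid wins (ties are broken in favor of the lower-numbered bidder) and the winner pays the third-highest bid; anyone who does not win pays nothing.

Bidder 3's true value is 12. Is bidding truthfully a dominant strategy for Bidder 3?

No

Consider the case where Bidder 1 bids 2 and Bidder 2 bids 12.
Truthful bid 12: loses, pays 0, utility 0.
Bid 15 instead: wins, pays 2, utility 12 - 2 = 10.
Since 10 > 0, bidding 15 is strictly better here, so truthful bidding is not dominant.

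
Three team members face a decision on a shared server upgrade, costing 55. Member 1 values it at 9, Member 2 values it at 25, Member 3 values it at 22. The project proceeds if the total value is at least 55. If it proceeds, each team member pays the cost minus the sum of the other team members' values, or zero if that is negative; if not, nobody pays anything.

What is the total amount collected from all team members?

53

Total value 56 ≥ cost 55, so it is built.
Member 1: others sum to 47; max(0, 55 - 47) = 8.
Member 2: others sum to 31; max(0, 55 - 31) = 24.
Member 3: others sum to 34; max(0, 55 - 34) = 21.
Total collected = 8 + 24 + 21 = 53.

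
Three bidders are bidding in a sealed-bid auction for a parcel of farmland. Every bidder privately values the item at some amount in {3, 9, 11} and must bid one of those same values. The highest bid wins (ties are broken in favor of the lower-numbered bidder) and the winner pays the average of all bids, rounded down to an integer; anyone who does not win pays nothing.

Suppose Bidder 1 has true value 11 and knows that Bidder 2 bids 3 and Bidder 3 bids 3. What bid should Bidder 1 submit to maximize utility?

3

Bid 3: wins, pays 3, utility 11 - 3 = 8.
Bid 9: wins, pays 5, utility 11 - 5 = 6.
Bid 11: wins, pays 5, utility 11 - 5 = 6.
The best choice is 3 with utility 8.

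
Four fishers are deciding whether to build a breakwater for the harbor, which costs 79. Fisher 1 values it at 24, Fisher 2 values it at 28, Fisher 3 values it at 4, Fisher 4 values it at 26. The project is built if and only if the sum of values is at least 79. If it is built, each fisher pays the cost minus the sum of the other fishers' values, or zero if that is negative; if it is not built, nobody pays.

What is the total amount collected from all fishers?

Total value 82 ≥ cost 79, so it is built.
Fisher 1: others sum to 58; max(0, 79 - 58) = 21.
Fisher 2: others sum to 54; max(0, 79 - 54) = 25.
Fisher 3: others sum to 78; max(0, 79 - 78) = 1.
Fisher 4: others sum to 56; max(0, 79 - 56) = 23.
Total collected = 21 + 25 + 1 + 23 = 70.

70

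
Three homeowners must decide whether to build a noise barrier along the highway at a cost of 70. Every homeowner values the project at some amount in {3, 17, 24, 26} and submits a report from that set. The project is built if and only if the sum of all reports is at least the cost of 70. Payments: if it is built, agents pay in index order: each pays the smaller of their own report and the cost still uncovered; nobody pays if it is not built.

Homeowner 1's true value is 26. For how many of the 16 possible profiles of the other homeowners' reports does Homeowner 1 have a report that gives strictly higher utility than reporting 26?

Others report (24, 24): truth gives 0; report 24 gives 2 > 0. Violating.
Others report (24, 26): truth gives 0; report 24 gives 2 > 0. Violating.
Others report (26, 24): truth gives 0; report 24 gives 2 > 0. Violating.
Others report (26, 26): truth gives 0; report 24 gives 2 > 0. Violating.
Others report (3, 3): truth gives 0; no alternative beats it.
Others report (3, 17): truth gives 0; no alternative beats it.
(Checking all 16 profiles: 4 have a profitable deviation, 12 do not.)

4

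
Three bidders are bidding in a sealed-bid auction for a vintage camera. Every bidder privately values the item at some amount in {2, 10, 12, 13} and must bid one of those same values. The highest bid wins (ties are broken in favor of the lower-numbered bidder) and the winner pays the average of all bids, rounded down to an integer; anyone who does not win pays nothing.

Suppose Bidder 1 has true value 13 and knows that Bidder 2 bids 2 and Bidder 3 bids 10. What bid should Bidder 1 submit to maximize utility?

Bid 2: loses, pays 0, utility 0.
Bid 10: wins, pays 7, utility 13 - 7 = 6.
Bid 12: wins, pays 8, utility 13 - 8 = 5.
Bid 13: wins, pays 8, utility 13 - 8 = 5.
The best choice is 10 with utility 6.

10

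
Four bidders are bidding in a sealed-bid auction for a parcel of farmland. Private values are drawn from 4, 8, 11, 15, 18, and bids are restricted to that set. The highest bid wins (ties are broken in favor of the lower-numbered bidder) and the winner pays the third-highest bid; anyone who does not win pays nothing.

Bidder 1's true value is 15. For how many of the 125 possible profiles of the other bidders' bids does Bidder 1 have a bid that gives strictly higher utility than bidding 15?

27

Others bid (4, 4, 18): truth gives 0; bid 18 gives 11 > 0. Violating.
Others bid (4, 8, 18): truth gives 0; bid 18 gives 7 > 0. Violating.
Others bid (4, 11, 18): truth gives 0; bid 18 gives 4 > 0. Violating.
Others bid (4, 18, 4): truth gives 0; bid 18 gives 11 > 0. Violating.
Others bid (4, 4, 4): truth gives 11; no alternative beats it.
Others bid (4, 4, 8): truth gives 11; no alternative beats it.
(Checking all 125 profiles: 27 have a profitable deviation, 98 do not.)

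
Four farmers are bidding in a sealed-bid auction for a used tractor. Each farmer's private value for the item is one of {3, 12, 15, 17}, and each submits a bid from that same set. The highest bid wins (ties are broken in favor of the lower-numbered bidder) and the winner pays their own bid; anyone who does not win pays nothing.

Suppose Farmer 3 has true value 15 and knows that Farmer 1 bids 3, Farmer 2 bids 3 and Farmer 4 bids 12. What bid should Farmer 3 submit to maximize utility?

Bid 3: loses, pays 0, utility 0.
Bid 12: wins, pays 12, utility 15 - 12 = 3.
Bid 15: wins, pays 15, utility 15 - 15 = 0.
Bid 17: wins, pays 17, utility 15 - 17 = -2.
The best choice is 12 with utility 3.

12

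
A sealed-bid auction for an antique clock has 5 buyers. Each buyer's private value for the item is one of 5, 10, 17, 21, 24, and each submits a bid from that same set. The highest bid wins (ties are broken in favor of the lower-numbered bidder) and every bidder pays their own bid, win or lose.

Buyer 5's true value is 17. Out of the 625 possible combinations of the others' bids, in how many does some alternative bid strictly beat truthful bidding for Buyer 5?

Others bid (5, 5, 5, 5): truth gives 0; bid 10 gives 7 > 0. Violating.
Others bid (5, 5, 5, 17): truth gives -17; bid 21 gives -4 > -17. Violating.
Others bid (5, 5, 5, 21): truth gives -17; bid 5 gives -5 > -17. Violating.
Others bid (5, 5, 5, 24): truth gives -17; bid 5 gives -5 > -17. Violating.
Others bid (5, 5, 5, 10): truth gives 0; no alternative beats it.
Others bid (5, 5, 10, 5): truth gives 0; no alternative beats it.
(Checking all 625 profiles: 610 have a profitable deviation, 15 do not.)

610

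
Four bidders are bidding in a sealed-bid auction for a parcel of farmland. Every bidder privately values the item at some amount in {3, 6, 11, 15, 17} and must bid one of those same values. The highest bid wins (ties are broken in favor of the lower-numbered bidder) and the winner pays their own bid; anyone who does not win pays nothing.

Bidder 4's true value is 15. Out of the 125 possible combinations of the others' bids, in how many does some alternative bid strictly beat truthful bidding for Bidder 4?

Others bid (3, 3, 3): truth gives 0; bid 6 gives 9 > 0. Violating.
Others bid (3, 3, 6): truth gives 0; bid 11 gives 4 > 0. Violating.
Others bid (3, 6, 3): truth gives 0; bid 11 gives 4 > 0. Violating.
Others bid (3, 6, 6): truth gives 0; bid 11 gives 4 > 0. Violating.
Others bid (3, 3, 11): truth gives 0; no alternative beats it.
Others bid (3, 3, 15): truth gives 0; no alternative beats it.
(Checking all 125 profiles: 8 have a profitable deviation, 117 do not.)

8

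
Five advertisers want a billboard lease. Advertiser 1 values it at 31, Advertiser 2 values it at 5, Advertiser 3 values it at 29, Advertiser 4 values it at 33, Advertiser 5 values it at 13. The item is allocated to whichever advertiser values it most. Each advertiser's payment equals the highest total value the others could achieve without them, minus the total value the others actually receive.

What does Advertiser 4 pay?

31

Advertiser 4 has the highest value and receives the item.
Without Advertiser 4, the item would go to the next-highest value, 31, so the others could achieve 31.
With Advertiser 4 present and winning, the others receive nothing, so their total is 0.
Payment = 31 - 0 = 31.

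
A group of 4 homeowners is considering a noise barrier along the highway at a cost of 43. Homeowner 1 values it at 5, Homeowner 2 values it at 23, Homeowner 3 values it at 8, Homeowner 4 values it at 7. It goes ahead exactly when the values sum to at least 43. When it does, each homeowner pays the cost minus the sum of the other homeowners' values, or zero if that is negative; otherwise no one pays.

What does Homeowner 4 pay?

Total value 43 ≥ cost 43, so the project is built.
The other homeowners' values sum to 36.
Cost minus that sum is 43 - 36 = 7.

7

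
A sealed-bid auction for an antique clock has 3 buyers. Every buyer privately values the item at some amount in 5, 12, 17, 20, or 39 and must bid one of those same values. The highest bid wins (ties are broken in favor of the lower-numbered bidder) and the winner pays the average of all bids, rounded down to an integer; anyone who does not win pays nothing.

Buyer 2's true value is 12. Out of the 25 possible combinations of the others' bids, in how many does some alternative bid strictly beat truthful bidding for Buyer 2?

Others bid (12, 5): truth gives 0; bid 17 gives 1 > 0. Violating.
Others bid (5, 5): truth gives 5; no alternative beats it.
Others bid (5, 12): truth gives 3; no alternative beats it.
(Checking all 25 profiles: 1 has a profitable deviation, 24 do not.)

1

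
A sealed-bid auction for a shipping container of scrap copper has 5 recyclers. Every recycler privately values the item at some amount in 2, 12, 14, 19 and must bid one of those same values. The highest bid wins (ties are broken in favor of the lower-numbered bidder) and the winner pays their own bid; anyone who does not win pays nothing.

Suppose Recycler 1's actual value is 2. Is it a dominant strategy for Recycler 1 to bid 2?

Check each profile of the others' bids and compare truth against every alternative bid.
Others bid (2, 2, 2, 2): truth gives 0, best alternative gives -10.
Others bid (2, 2, 2, 12): truth gives 0, best alternative gives -10.
Others bid (2, 2, 12, 2): truth gives 0, best alternative gives -10.
Others bid (2, 2, 12, 12): truth gives 0, best alternative gives -10.
Others bid (2, 12, 2, 2): truth gives 0, best alternative gives -10.
Others bid (2, 12, 2, 12): truth gives 0, best alternative gives -10.
(Remaining 250 profiles checked similarly; truth is weakly best in each.)
In every case the truthful bid is at least as good as any alternative, so it is a dominant strategy.

Yes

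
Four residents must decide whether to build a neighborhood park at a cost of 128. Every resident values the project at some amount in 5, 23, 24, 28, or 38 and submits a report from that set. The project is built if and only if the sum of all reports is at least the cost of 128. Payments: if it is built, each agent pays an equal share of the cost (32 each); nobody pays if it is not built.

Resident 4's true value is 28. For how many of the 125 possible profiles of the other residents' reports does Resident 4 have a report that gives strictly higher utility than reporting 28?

Others report (24, 38, 38): truth gives -4; report 5 gives 0 > -4. Violating.
Others report (28, 38, 38): truth gives -4; report 5 gives 0 > -4. Violating.
Others report (38, 24, 38): truth gives -4; report 5 gives 0 > -4. Violating.
Others report (38, 28, 38): truth gives -4; report 5 gives 0 > -4. Violating.
Others report (5, 5, 5): truth gives 0; no alternative beats it.
Others report (5, 5, 23): truth gives 0; no alternative beats it.
(Checking all 125 profiles: 7 have a profitable deviation, 118 do not.)

7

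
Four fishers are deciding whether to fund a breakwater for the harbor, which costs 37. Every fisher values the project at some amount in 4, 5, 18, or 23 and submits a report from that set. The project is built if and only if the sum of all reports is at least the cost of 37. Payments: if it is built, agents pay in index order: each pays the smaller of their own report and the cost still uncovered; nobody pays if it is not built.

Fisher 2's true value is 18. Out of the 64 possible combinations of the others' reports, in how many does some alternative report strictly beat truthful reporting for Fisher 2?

Others report (4, 5, 23): truth gives 0; report 5 gives 13 > 0. Violating.
Others report (4, 18, 18): truth gives 0; report 4 gives 14 > 0. Violating.
Others report (4, 18, 23): truth gives 0; report 4 gives 14 > 0. Violating.
Others report (4, 23, 5): truth gives 0; report 5 gives 13 > 0. Violating.
Others report (4, 4, 4): truth gives 0; no alternative beats it.
Others report (4, 4, 5): truth gives 0; no alternative beats it.
(Checking all 64 profiles: 41 have a profitable deviation, 23 do not.)

41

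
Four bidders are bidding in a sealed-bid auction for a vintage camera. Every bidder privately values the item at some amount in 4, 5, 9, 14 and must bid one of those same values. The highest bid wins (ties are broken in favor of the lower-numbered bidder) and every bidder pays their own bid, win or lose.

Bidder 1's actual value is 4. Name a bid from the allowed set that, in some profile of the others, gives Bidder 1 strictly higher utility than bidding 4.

Suppose Bidder 2 bids 4, Bidder 3 bids 4 and Bidder 4 bids 5.
Bid 4: loses but pays 4, utility -4.
Bid 5: wins, pays 5, utility 4 - 5 = -1.
So bidding 5 beats truth here (-1 > -4).

5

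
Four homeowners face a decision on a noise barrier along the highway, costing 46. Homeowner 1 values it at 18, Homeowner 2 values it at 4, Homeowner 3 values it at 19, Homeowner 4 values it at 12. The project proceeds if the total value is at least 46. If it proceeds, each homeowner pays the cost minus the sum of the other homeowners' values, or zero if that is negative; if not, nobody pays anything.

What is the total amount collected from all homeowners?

Total value 53 ≥ cost 46, so it is built.
Homeowner 1: others sum to 35; max(0, 46 - 35) = 11.
Homeowner 2: others sum to 49; max(0, 46 - 49) = 0.
Homeowner 3: others sum to 34; max(0, 46 - 34) = 12.
Homeowner 4: others sum to 41; max(0, 46 - 41) = 5.
Total collected = 11 + 0 + 12 + 5 = 28.

28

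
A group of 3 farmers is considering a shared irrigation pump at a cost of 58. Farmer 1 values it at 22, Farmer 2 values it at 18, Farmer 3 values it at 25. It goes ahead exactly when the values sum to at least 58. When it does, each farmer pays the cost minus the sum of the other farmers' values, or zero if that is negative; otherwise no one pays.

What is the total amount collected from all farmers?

Total value 65 ≥ cost 58, so it is built.
Farmer 1: others sum to 43; max(0, 58 - 43) = 15.
Farmer 2: others sum to 47; max(0, 58 - 47) = 11.
Farmer 3: others sum to 40; max(0, 58 - 40) = 18.
Total collected = 15 + 11 + 18 = 44.

44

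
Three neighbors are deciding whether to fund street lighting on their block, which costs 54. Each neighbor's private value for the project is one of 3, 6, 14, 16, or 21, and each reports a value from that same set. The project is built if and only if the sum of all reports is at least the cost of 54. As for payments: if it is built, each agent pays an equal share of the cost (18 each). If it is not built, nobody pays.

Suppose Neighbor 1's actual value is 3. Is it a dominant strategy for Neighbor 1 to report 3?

Yes

Check each profile of the others' reports and compare truth against every alternative report.
Others report (3, 3): truth gives 0, best alternative gives 0.
Others report (3, 6): truth gives 0, best alternative gives 0.
Others report (3, 14): truth gives 0, best alternative gives 0.
Others report (3, 16): truth gives 0, best alternative gives 0.
Others report (3, 21): truth gives 0, best alternative gives 0.
Others report (6, 3): truth gives 0, best alternative gives 0.
(Remaining 19 profiles checked similarly; truth is weakly best in each.)
In every case the truthful report is at least as good as any alternative, so it is a dominant strategy.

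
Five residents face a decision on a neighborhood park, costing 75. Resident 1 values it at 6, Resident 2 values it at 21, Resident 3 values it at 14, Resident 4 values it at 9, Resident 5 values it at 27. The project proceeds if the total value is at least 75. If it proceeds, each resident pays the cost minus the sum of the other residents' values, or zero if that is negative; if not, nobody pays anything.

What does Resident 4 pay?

Total value 77 ≥ cost 75, so the project is built.
The other residents' values sum to 68.
Cost minus that sum is 75 - 68 = 7.

7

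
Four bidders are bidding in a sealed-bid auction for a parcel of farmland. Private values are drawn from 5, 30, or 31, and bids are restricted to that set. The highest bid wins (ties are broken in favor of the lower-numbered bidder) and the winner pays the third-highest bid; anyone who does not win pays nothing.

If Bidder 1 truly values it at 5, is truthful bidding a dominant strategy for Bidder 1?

Check each profile of the others' bids and compare truth against every alternative bid.
Others bid (5, 30, 30): truth gives 0, best alternative gives -25.
Others bid (30, 5, 30): truth gives 0, best alternative gives -25.
Others bid (30, 30, 5): truth gives 0, best alternative gives -25.
Others bid (30, 30, 30): truth gives 0, best alternative gives -25.
Others bid (5, 5, 5): truth gives 0, best alternative gives 0.
Others bid (5, 5, 30): truth gives 0, best alternative gives 0.
(Remaining 21 profiles checked similarly; truth is weakly best in each.)
In every case the truthful bid is at least as good as any alternative, so it is a dominant strategy.

Yes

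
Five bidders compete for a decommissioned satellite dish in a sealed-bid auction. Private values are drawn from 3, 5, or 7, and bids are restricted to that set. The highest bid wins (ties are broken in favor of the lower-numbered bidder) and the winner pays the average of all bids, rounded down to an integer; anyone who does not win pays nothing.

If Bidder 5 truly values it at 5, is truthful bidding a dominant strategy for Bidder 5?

No

Consider the case where Bidder 1 bids 3, Bidder 2 bids 3, Bidder 3 bids 3 and Bidder 4 bids 5.
Truthful bid 5: loses, pays 0, utility 0.
Bid 7 instead: wins, pays 4, utility 5 - 4 = 1.
Since 1 > 0, bidding 7 is strictly better here, so truthful bidding is not dominant.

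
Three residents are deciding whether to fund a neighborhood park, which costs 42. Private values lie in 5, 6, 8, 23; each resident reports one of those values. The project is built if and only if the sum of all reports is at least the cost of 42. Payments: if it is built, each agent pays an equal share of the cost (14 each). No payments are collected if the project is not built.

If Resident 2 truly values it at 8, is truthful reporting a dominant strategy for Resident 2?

Check each profile of the others' reports and compare truth against every alternative report.
Others report (23, 23): truth gives -6, best alternative gives -6.
Others report (5, 5): truth gives 0, best alternative gives 0.
Others report (5, 6): truth gives 0, best alternative gives 0.
Others report (5, 8): truth gives 0, best alternative gives 0.
Others report (5, 23): truth gives 0, best alternative gives 0.
Others report (6, 5): truth gives 0, best alternative gives 0.
(Remaining 10 profiles checked similarly; truth is weakly best in each.)
In every case the truthful report is at least as good as any alternative, so it is a dominant strategy.

Yes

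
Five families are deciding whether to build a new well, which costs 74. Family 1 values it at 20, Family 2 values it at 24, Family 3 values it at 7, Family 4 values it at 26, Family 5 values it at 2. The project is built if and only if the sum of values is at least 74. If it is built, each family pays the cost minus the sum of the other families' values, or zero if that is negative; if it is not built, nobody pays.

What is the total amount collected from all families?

Total value 79 ≥ cost 74, so it is built.
Family 1: others sum to 59; max(0, 74 - 59) = 15.
Family 2: others sum to 55; max(0, 74 - 55) = 19.
Family 3: others sum to 72; max(0, 74 - 72) = 2.
Family 4: others sum to 53; max(0, 74 - 53) = 21.
Family 5: others sum to 77; max(0, 74 - 77) = 0.
Total collected = 15 + 19 + 2 + 21 + 0 = 57.

57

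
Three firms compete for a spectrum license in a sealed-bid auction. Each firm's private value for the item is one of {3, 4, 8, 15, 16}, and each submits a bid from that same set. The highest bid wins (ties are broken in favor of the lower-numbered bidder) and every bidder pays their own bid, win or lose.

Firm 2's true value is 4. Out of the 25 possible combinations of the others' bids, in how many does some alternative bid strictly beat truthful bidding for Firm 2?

23

Others bid (3, 8): truth gives -4; bid 3 gives -3 > -4. Violating.
Others bid (3, 15): truth gives -4; bid 3 gives -3 > -4. Violating.
Others bid (3, 16): truth gives -4; bid 3 gives -3 > -4. Violating.
Others bid (4, 3): truth gives -4; bid 3 gives -3 > -4. Violating.
Others bid (3, 3): truth gives 0; no alternative beats it.
Others bid (3, 4): truth gives 0; no alternative beats it.
(Checking all 25 profiles: 23 have a profitable deviation, 2 do not.)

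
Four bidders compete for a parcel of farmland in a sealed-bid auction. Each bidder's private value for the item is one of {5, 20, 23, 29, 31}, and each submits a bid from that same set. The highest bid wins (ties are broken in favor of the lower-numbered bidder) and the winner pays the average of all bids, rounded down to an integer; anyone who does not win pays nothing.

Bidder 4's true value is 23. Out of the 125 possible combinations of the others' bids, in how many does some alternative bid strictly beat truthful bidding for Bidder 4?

Others bid (5, 5, 5): truth gives 14; bid 20 gives 15 > 14. Violating.
Others bid (5, 5, 23): truth gives 0; bid 29 gives 8 > 0. Violating.
Others bid (5, 5, 29): truth gives 0; bid 31 gives 6 > 0. Violating.
Others bid (5, 20, 23): truth gives 0; bid 29 gives 4 > 0. Violating.
Others bid (5, 5, 20): truth gives 10; no alternative beats it.
Others bid (5, 5, 31): truth gives 0; no alternative beats it.
(Checking all 125 profiles: 28 have a profitable deviation, 97 do not.)

28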